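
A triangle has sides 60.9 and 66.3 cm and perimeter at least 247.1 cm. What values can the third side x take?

Triangle inequality alone gives 5.4 < x < 127.2.
The perimeter condition gives x ≥ 247.1 − 60.9 − 66.3 = 119.9.
Intersecting the two: 119.9 ≤ x < 127.2.

119.9 ≤ x < 127.2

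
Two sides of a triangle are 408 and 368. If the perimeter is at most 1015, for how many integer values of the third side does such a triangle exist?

Triangle inequality: 40 < x < 776. Perimeter ≤ 1015 gives x ≤ 1015 − 408 − 368 = 239.
So 40 < x ≤ 239; integers 41 through 239: 199 values.

199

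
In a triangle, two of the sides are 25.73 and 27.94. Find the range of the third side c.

By the triangle inequality, c must be less than 25.73 + 27.94 = 53.67 and greater than |25.73 − 27.94| = 2.21.

2.21 < c < 53.67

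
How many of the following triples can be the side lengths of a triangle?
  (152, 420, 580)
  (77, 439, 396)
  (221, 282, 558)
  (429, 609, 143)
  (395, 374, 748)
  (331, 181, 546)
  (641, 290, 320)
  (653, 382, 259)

(152,420,580): 152+420 ≤ 580 → not valid
(77,396,439): 77+396 > 439 → valid
(221,282,558): 221+282 ≤ 558 → not valid
(143,429,609): 143+429 ≤ 609 → not valid
(374,395,748): 374+395 > 748 → valid
(181,331,546): 181+331 ≤ 546 → not valid
(290,320,641): 290+320 ≤ 641 → not valid
(259,382,653): 259+382 ≤ 653 → not valid
2 of the 8 triples form a triangle.

2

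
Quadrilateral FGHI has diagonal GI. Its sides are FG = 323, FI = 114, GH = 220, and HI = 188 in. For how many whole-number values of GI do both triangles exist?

198

From triangle FGI: 209 < GI < 437.
From triangle HGI: 32 < GI < 408.
Intersection: 209 < GI < 408, so integers 210 through 407: 198 values.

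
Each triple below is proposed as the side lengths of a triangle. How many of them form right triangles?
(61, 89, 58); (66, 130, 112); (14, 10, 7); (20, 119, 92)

(61,89,58): 58²+61² = 7085 < 7921 = 89² → obtuse
(66,130,112): 66²+112² = 16900 = 130² → right
(14,10,7): 7²+10² = 149 < 196 = 14² → obtuse
(20,119,92): 20+92 ≤ 119, not a triangle
1 of the 4 is right.

1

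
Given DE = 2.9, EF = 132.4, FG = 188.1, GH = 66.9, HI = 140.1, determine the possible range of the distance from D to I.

0 ≤ DI ≤ 530.4

The maximum is all hops collinear in one direction: 2.9 + 132.4 + 188.1 + 66.9 + 140.1 = 530.4.
The longest hop is 188.1; the others sum to 342.3. Since 188.1 ≤ 342.3, the path can fold back on itself completely, so the minimum distance is 0.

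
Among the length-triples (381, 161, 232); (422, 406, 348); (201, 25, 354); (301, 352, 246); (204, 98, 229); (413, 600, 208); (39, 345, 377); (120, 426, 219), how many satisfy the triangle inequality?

(161,232,381): 161+232 > 381 → valid
(348,406,422): 348+406 > 422 → valid
(25,201,354): 25+201 ≤ 354 → not valid
(246,301,352): 246+301 > 352 → valid
(98,204,229): 98+204 > 229 → valid
(208,413,600): 208+413 > 600 → valid
(39,345,377): 39+345 > 377 → valid
(120,219,426): 120+219 ≤ 426 → not valid
6 of the 8 triples form a triangle.

6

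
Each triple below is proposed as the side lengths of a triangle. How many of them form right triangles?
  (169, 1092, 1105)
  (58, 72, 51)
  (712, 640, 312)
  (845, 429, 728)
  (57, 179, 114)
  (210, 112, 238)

4

(169,1092,1105): 169²+1092² = 1221025 = 1105² → right
(58,72,51): 51²+58² = 5965 > 5184 = 72² → acute
(712,640,312): 312²+640² = 506944 = 712² → right
(845,429,728): 429²+728² = 714025 = 845² → right
(57,179,114): 57+114 ≤ 179, not a triangle
(210,112,238): 112²+210² = 56644 = 238² → right
4 of the 6 are right.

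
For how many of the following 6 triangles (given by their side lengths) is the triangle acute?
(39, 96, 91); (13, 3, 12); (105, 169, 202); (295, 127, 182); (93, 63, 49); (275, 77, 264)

(39,96,91): 39²+91² = 9802 > 9216 = 96² → acute
(13,3,12): 3²+12² = 153 < 169 = 13² → obtuse
(105,169,202): 105²+169² = 39586 < 40804 = 202² → obtuse
(295,127,182): 127²+182² = 49253 < 87025 = 295² → obtuse
(93,63,49): 49²+63² = 6370 < 8649 = 93² → obtuse
(275,77,264): 77²+264² = 75625 = 275² → right
1 of the 6 is acute.

1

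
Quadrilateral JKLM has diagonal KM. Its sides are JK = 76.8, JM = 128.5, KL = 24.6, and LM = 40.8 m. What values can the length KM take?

51.7 < KM < 65.4

From triangle JKM: |76.8 − 128.5| < KM < 76.8 + 128.5, i.e. 51.7 < KM < 205.3.
From triangle LKM: 16.2 < KM < 65.4.
Both must hold, so KM lies in the intersection.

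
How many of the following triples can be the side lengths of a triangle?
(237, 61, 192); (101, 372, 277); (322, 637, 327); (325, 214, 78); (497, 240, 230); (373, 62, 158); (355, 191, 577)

(61,192,237): 61+192 > 237 → valid
(101,277,372): 101+277 > 372 → valid
(322,327,637): 322+327 > 637 → valid
(78,214,325): 78+214 ≤ 325 → not valid
(230,240,497): 230+240 ≤ 497 → not valid
(62,158,373): 62+158 ≤ 373 → not valid
(191,355,577): 191+355 ≤ 577 → not valid
3 of the 7 triples form a triangle.

3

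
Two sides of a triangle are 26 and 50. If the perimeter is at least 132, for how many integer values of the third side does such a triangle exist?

Triangle inequality: 24 < x < 76. Perimeter ≥ 132 gives x ≥ 132 − 26 − 50 = 56.
So 56 ≤ x < 76; integers 56 through 75: 20 values.

20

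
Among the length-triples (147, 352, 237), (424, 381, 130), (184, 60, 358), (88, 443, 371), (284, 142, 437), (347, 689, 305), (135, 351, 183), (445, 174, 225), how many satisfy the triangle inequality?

3

(147,237,352): 147+237 > 352 → valid
(130,381,424): 130+381 > 424 → valid
(60,184,358): 60+184 ≤ 358 → not valid
(88,371,443): 88+371 > 443 → valid
(142,284,437): 142+284 ≤ 437 → not valid
(305,347,689): 305+347 ≤ 689 → not valid
(135,183,351): 135+183 ≤ 351 → not valid
(174,225,445): 174+225 ≤ 445 → not valid
3 of the 8 triples form a triangle.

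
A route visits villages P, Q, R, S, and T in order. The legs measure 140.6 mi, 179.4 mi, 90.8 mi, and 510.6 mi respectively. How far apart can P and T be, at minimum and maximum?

99.8 ≤ PT ≤ 921.4 mi

The maximum is all hops collinear in one direction: 140.6 + 179.4 + 90.8 + 510.6 = 921.4.
The longest hop is 510.6; the others sum to 410.8. Folding the others back against it leaves at least 510.6 − 410.8 = 99.8.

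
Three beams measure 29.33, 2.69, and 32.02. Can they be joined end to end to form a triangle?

No

The two shorter sides sum to 32.02, exactly equal to the longest side 32.02.
That gives only a degenerate (flat) triangle — the inequality must be strict.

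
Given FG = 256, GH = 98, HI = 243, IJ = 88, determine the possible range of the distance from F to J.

The maximum is all hops collinear in one direction: 256 + 98 + 243 + 88 = 685.
The longest hop is 256; the others sum to 429. Since 256 ≤ 429, the path can fold back on itself completely, so the minimum distance is 0.

0 ≤ FJ ≤ 685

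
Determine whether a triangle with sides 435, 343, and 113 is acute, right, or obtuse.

obtuse

Compare the square of the longest side to the sum of squares of the other two: 113² + 343² = 130418 < 189225 = 435².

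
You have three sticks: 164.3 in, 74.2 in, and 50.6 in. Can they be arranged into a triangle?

No

The longest side is 164.3, but the other two sum to only 124.8.
124.8 < 164.3, so the triangle inequality fails.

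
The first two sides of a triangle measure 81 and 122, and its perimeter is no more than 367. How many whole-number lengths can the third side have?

123

Triangle inequality: 41 < x < 203. Perimeter ≤ 367 gives x ≤ 367 − 81 − 122 = 164.
So 41 < x ≤ 164; integers 42 through 164: 123 values.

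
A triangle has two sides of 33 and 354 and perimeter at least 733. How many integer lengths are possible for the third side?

Triangle inequality: 321 < x < 387. Perimeter ≥ 733 gives x ≥ 733 − 33 − 354 = 346.
So 346 ≤ x < 387; integers 346 through 386: 41 values.

41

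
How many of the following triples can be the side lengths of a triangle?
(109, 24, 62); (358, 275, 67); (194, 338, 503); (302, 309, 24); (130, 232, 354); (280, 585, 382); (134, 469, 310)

(24,62,109): 24+62 ≤ 109 → not valid
(67,275,358): 67+275 ≤ 358 → not valid
(194,338,503): 194+338 > 503 → valid
(24,302,309): 24+302 > 309 → valid
(130,232,354): 130+232 > 354 → valid
(280,382,585): 280+382 > 585 → valid
(134,310,469): 134+310 ≤ 469 → not valid
4 of the 7 triples form a triangle.

4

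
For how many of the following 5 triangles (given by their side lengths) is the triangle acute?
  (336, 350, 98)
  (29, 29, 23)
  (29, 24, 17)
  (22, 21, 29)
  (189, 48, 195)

3

(336,350,98): 98²+336² = 122500 = 350² → right
(29,29,23): 23²+29² = 1370 > 841 = 29² → acute
(29,24,17): 17²+24² = 865 > 841 = 29² → acute
(22,21,29): 21²+22² = 925 > 841 = 29² → acute
(189,48,195): 48²+189² = 38025 = 195² → right
3 of the 5 are acute.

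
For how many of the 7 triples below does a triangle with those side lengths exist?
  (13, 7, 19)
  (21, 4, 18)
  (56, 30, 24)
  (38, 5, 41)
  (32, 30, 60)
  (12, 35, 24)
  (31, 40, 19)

(7,13,19): 7+13 > 19 → valid
(4,18,21): 4+18 > 21 → valid
(24,30,56): 24+30 ≤ 56 → not valid
(5,38,41): 5+38 > 41 → valid
(30,32,60): 30+32 > 60 → valid
(12,24,35): 12+24 > 35 → valid
(19,31,40): 19+31 > 40 → valid
6 of the 7 triples form a triangle.

6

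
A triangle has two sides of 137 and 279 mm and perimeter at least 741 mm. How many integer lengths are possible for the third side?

91

Triangle inequality: 142 < x < 416. Perimeter ≥ 741 gives x ≥ 741 − 137 − 279 = 325.
So 325 ≤ x < 416; integers 325 through 415: 91 values.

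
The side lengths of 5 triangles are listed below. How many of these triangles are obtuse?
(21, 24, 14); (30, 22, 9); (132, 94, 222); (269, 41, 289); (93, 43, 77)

(21,24,14): 14²+21² = 637 > 576 = 24² → acute
(30,22,9): 9²+22² = 565 < 900 = 30² → obtuse
(132,94,222): 94²+132² = 26260 < 49284 = 222² → obtuse
(269,41,289): 41²+269² = 74042 < 83521 = 289² → obtuse
(93,43,77): 43²+77² = 7778 < 8649 = 93² → obtuse
4 of the 5 are obtuse.

4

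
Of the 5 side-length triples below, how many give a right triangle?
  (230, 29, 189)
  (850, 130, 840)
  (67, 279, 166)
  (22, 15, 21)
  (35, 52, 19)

(230,29,189): 29+189 ≤ 230, not a triangle
(850,130,840): 130²+840² = 722500 = 850² → right
(67,279,166): 67+166 ≤ 279, not a triangle
(22,15,21): 15²+21² = 666 > 484 = 22² → acute
(35,52,19): 19²+35² = 1586 < 2704 = 52² → obtuse
1 of the 5 is right.

1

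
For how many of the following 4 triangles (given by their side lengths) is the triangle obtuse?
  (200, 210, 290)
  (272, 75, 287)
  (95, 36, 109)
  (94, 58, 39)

3

(200,210,290): 200²+210² = 84100 = 290² → right
(272,75,287): 75²+272² = 79609 < 82369 = 287² → obtuse
(95,36,109): 36²+95² = 10321 < 11881 = 109² → obtuse
(94,58,39): 39²+58² = 4885 < 8836 = 94² → obtuse
3 of the 4 are obtuse.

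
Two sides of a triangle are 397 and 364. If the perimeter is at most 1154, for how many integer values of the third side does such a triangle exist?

Triangle inequality: 33 < x < 761. Perimeter ≤ 1154 gives x ≤ 1154 − 397 − 364 = 393.
So 33 < x ≤ 393; integers 34 through 393: 360 values.

360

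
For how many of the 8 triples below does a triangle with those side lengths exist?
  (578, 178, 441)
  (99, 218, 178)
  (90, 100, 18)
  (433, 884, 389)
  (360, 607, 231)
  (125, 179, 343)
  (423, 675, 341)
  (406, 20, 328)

(178,441,578): 178+441 > 578 → valid
(99,178,218): 99+178 > 218 → valid
(18,90,100): 18+90 > 100 → valid
(389,433,884): 389+433 ≤ 884 → not valid
(231,360,607): 231+360 ≤ 607 → not valid
(125,179,343): 125+179 ≤ 343 → not valid
(341,423,675): 341+423 > 675 → valid
(20,328,406): 20+328 ≤ 406 → not valid
4 of the 8 triples form a triangle.

4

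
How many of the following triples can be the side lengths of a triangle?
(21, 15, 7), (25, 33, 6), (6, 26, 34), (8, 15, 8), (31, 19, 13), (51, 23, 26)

3

(7,15,21): 7+15 > 21 → valid
(6,25,33): 6+25 ≤ 33 → not valid
(6,26,34): 6+26 ≤ 34 → not valid
(8,8,15): 8+8 > 15 → valid
(13,19,31): 13+19 > 31 → valid
(23,26,51): 23+26 ≤ 51 → not valid
3 of the 6 triples form a triangle.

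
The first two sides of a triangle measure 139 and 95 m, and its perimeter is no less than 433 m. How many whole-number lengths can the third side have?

Triangle inequality: 44 < x < 234. Perimeter ≥ 433 gives x ≥ 433 − 139 − 95 = 199.
So 199 ≤ x < 234; integers 199 through 233: 35 values.

35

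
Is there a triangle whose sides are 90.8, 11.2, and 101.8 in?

Yes

The longest side is 101.8, and the other two sum to 102.0.
Since 102.0 > 101.8, the triangle inequality holds.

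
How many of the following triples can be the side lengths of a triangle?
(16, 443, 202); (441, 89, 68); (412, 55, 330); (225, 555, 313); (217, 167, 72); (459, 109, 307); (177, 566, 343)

(16,202,443): 16+202 ≤ 443 → not valid
(68,89,441): 68+89 ≤ 441 → not valid
(55,330,412): 55+330 ≤ 412 → not valid
(225,313,555): 225+313 ≤ 555 → not valid
(72,167,217): 72+167 > 217 → valid
(109,307,459): 109+307 ≤ 459 → not valid
(177,343,566): 177+343 ≤ 566 → not valid
1 of the 7 triples forms a triangle.

1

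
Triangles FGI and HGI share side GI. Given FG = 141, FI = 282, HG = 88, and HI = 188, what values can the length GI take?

141 < GI < 276

From triangle FGI: |141 − 282| < GI < 141 + 282, i.e. 141 < GI < 423.
From triangle HGI: 100 < GI < 276.
Both must hold, so GI lies in the intersection.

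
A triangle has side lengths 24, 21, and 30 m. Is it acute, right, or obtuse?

acute

Compare the square of the longest side to the sum of squares of the other two: 21² + 24² = 1017 > 900 = 30².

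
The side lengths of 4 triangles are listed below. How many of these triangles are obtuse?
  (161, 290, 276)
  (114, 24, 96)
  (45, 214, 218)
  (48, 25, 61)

(161,290,276): 161²+276² = 102097 > 84100 = 290² → acute
(114,24,96): 24²+96² = 9792 < 12996 = 114² → obtuse
(45,214,218): 45²+214² = 47821 > 47524 = 218² → acute
(48,25,61): 25²+48² = 2929 < 3721 = 61² → obtuse
2 of the 4 are obtuse.

2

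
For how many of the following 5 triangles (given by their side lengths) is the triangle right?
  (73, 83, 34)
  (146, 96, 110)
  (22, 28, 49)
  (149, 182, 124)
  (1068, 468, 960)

2

(73,83,34): 34²+73² = 6485 < 6889 = 83² → obtuse
(146,96,110): 96²+110² = 21316 = 146² → right
(22,28,49): 22²+28² = 1268 < 2401 = 49² → obtuse
(149,182,124): 124²+149² = 37577 > 33124 = 182² → acute
(1068,468,960): 468²+960² = 1140624 = 1068² → right
2 of the 5 are right.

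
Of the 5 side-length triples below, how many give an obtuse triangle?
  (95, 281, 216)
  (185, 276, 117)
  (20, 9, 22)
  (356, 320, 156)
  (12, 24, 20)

4

(95,281,216): 95²+216² = 55681 < 78961 = 281² → obtuse
(185,276,117): 117²+185² = 47914 < 76176 = 276² → obtuse
(20,9,22): 9²+20² = 481 < 484 = 22² → obtuse
(356,320,156): 156²+320² = 126736 = 356² → right
(12,24,20): 12²+20² = 544 < 576 = 24² → obtuse
4 of the 5 are obtuse.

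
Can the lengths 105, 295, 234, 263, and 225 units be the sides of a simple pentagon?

A pentagon exists iff every side is shorter than the sum of the others — equivalently, the longest side is less than the sum of the rest.
Longest side 295 < 827 (sum of the remaining 4), so yes.

Yes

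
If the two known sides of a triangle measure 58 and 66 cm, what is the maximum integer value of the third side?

123

The third side must be strictly less than 58 + 66 = 124.
The largest integer below 124 is 123.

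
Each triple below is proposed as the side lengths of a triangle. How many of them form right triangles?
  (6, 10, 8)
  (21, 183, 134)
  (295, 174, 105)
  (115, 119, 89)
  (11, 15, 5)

1

(6,10,8): 6²+8² = 100 = 10² → right
(21,183,134): 21+134 ≤ 183, not a triangle
(295,174,105): 105+174 ≤ 295, not a triangle
(115,119,89): 89²+115² = 21146 > 14161 = 119² → acute
(11,15,5): 5²+11² = 146 < 225 = 15² → obtuse
1 of the 5 is right.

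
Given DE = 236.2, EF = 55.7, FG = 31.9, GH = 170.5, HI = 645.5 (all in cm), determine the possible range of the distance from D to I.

151.2 ≤ DI ≤ 1139.8 cm

The maximum is all hops collinear in one direction: 236.2 + 55.7 + 31.9 + 170.5 + 645.5 = 1139.8.
The longest hop is 645.5; the others sum to 494.3. Folding the others back against it leaves at least 645.5 − 494.3 = 151.2.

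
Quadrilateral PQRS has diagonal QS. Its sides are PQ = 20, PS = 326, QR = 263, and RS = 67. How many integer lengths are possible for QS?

23

From triangle PQS: 306 < QS < 346.
From triangle RQS: 196 < QS < 330.
Intersection: 306 < QS < 330, so integers 307 through 329: 23 values.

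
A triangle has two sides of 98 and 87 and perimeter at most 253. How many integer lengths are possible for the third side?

57

Triangle inequality: 11 < x < 185. Perimeter ≤ 253 gives x ≤ 253 − 98 − 87 = 68.
So 11 < x ≤ 68; integers 12 through 68: 57 values.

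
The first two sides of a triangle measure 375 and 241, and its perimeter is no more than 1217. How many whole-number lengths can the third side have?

467

Triangle inequality: 134 < x < 616. Perimeter ≤ 1217 gives x ≤ 1217 − 375 − 241 = 601.
So 134 < x ≤ 601; integers 135 through 601: 467 values.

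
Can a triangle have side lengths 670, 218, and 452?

The two shorter sides sum to 670, exactly equal to the longest side 670.
That gives only a degenerate (flat) triangle — the inequality must be strict.

No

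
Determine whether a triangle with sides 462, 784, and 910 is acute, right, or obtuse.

Compare the square of the longest side to the sum of squares of the other two: 462² + 784² = 828100 = 910².

right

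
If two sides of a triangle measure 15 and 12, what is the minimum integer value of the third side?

The third side must be strictly greater than |15 − 12| = 3.
The smallest integer above 3 is 4.

4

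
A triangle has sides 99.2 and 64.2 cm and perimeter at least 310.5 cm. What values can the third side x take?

147.1 ≤ x < 163.4

Triangle inequality alone gives 35.0 < x < 163.4.
The perimeter condition gives x ≥ 310.5 − 99.2 − 64.2 = 147.1.
Intersecting the two: 147.1 ≤ x < 163.4.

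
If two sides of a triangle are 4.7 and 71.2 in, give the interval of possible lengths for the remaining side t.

By the triangle inequality, t must be less than 4.7 + 71.2 = 75.9 and greater than |4.7 − 71.2| = 66.5.

66.5 < t < 75.9 (in)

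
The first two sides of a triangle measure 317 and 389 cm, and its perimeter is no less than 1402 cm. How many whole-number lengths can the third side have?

Triangle inequality: 72 < x < 706. Perimeter ≥ 1402 gives x ≥ 1402 − 317 − 389 = 696.
So 696 ≤ x < 706; integers 696 through 705: 10 values.

10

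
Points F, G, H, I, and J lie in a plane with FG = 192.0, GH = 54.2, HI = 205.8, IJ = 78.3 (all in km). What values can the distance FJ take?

The maximum is all hops collinear in one direction: 192.0 + 54.2 + 205.8 + 78.3 = 530.3.
The longest hop is 205.8; the others sum to 324.5. Since 205.8 ≤ 324.5, the path can fold back on itself completely, so the minimum distance is 0.

0 ≤ FJ ≤ 530.3 km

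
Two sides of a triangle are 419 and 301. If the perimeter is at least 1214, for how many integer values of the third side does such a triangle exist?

Triangle inequality: 118 < x < 720. Perimeter ≥ 1214 gives x ≥ 1214 − 419 − 301 = 494.
So 494 ≤ x < 720; integers 494 through 719: 226 values.

226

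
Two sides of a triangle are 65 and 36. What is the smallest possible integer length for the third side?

30

The third side must be strictly greater than |65 − 36| = 29.
The smallest integer above 29 is 30.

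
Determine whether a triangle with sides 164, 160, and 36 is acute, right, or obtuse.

right

Compare the square of the longest side to the sum of squares of the other two: 36² + 160² = 26896 = 164².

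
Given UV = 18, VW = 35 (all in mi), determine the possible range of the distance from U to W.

17 ≤ UW ≤ 53 mi

By the triangle inequality, |18 − 35| ≤ UW ≤ 18 + 35.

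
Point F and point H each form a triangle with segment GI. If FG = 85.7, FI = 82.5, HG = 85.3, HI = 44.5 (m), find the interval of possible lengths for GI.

40.8 < GI < 129.8

From triangle FGI: |85.7 − 82.5| < GI < 85.7 + 82.5, i.e. 3.2 < GI < 168.2.
From triangle HGI: 40.8 < GI < 129.8.
Both must hold, so GI lies in the intersection.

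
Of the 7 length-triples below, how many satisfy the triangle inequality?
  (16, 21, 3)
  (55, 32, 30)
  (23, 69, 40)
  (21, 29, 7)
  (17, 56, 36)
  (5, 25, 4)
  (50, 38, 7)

1

(3,16,21): 3+16 ≤ 21 → not valid
(30,32,55): 30+32 > 55 → valid
(23,40,69): 23+40 ≤ 69 → not valid
(7,21,29): 7+21 ≤ 29 → not valid
(17,36,56): 17+36 ≤ 56 → not valid
(4,5,25): 4+5 ≤ 25 → not valid
(7,38,50): 7+38 ≤ 50 → not valid
1 of the 7 triples forms a triangle.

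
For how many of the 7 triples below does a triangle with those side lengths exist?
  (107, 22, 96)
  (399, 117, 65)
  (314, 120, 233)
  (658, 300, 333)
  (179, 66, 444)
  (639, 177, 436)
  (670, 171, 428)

(22,96,107): 22+96 > 107 → valid
(65,117,399): 65+117 ≤ 399 → not valid
(120,233,314): 120+233 > 314 → valid
(300,333,658): 300+333 ≤ 658 → not valid
(66,179,444): 66+179 ≤ 444 → not valid
(177,436,639): 177+436 ≤ 639 → not valid
(171,428,670): 171+428 ≤ 670 → not valid
2 of the 7 triples form a triangle.

2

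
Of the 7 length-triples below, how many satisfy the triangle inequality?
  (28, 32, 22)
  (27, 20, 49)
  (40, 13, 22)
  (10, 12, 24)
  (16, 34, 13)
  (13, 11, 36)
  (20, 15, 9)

2

(22,28,32): 22+28 > 32 → valid
(20,27,49): 20+27 ≤ 49 → not valid
(13,22,40): 13+22 ≤ 40 → not valid
(10,12,24): 10+12 ≤ 24 → not valid
(13,16,34): 13+16 ≤ 34 → not valid
(11,13,36): 11+13 ≤ 36 → not valid
(9,15,20): 9+15 > 20 → valid
2 of the 7 triples form a triangle.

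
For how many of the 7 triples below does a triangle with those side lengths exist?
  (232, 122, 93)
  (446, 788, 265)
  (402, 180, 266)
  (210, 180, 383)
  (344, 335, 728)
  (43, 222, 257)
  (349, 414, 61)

3

(93,122,232): 93+122 ≤ 232 → not valid
(265,446,788): 265+446 ≤ 788 → not valid
(180,266,402): 180+266 > 402 → valid
(180,210,383): 180+210 > 383 → valid
(335,344,728): 335+344 ≤ 728 → not valid
(43,222,257): 43+222 > 257 → valid
(61,349,414): 61+349 ≤ 414 → not valid
3 of the 7 triples form a triangle.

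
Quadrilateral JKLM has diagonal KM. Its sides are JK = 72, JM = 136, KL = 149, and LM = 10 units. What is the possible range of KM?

139 < KM < 159

From triangle JKM: |72 − 136| < KM < 72 + 136, i.e. 64 < KM < 208.
From triangle LKM: 139 < KM < 159.
Both must hold, so KM lies in the intersection.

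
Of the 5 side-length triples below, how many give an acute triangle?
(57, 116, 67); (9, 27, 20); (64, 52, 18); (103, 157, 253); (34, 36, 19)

1

(57,116,67): 57²+67² = 7738 < 13456 = 116² → obtuse
(9,27,20): 9²+20² = 481 < 729 = 27² → obtuse
(64,52,18): 18²+52² = 3028 < 4096 = 64² → obtuse
(103,157,253): 103²+157² = 35258 < 64009 = 253² → obtuse
(34,36,19): 19²+34² = 1517 > 1296 = 36² → acute
1 of the 5 is acute.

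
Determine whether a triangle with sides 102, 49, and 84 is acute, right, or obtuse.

obtuse

Compare the square of the longest side to the sum of squares of the other two: 49² + 84² = 9457 < 10404 = 102².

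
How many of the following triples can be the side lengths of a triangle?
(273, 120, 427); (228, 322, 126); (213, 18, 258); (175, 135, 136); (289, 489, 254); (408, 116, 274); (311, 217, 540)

(120,273,427): 120+273 ≤ 427 → not valid
(126,228,322): 126+228 > 322 → valid
(18,213,258): 18+213 ≤ 258 → not valid
(135,136,175): 135+136 > 175 → valid
(254,289,489): 254+289 > 489 → valid
(116,274,408): 116+274 ≤ 408 → not valid
(217,311,540): 217+311 ≤ 540 → not valid
3 of the 7 triples form a triangle.

3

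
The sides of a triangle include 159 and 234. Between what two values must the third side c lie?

75 < c < 393

By the triangle inequality, c must be less than 159 + 234 = 393 and greater than |159 − 234| = 75.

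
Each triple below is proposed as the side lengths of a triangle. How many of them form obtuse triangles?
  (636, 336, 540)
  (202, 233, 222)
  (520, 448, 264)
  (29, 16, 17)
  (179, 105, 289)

1

(636,336,540): 336²+540² = 404496 = 636² → right
(202,233,222): 202²+222² = 90088 > 54289 = 233² → acute
(520,448,264): 264²+448² = 270400 = 520² → right
(29,16,17): 16²+17² = 545 < 841 = 29² → obtuse
(179,105,289): 105+179 ≤ 289, not a triangle
1 of the 5 is obtuse.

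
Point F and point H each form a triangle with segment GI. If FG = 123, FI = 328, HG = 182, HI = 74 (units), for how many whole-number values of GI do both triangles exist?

From triangle FGI: 205 < GI < 451.
From triangle HGI: 108 < GI < 256.
Intersection: 205 < GI < 256, so integers 206 through 255: 50 values.

50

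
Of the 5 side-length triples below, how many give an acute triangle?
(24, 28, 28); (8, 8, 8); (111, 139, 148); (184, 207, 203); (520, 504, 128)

(24,28,28): 24²+28² = 1360 > 784 = 28² → acute
(8,8,8): 8²+8² = 128 > 64 = 8² → acute
(111,139,148): 111²+139² = 31642 > 21904 = 148² → acute
(184,207,203): 184²+203² = 75065 > 42849 = 207² → acute
(520,504,128): 128²+504² = 270400 = 520² → right
4 of the 5 are acute.

4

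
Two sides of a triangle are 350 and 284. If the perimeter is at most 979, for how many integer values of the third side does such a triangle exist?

Triangle inequality: 66 < x < 634. Perimeter ≤ 979 gives x ≤ 979 − 350 − 284 = 345.
So 66 < x ≤ 345; integers 67 through 345: 279 values.

279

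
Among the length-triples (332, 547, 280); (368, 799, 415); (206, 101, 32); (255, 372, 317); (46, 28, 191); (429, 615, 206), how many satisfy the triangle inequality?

3

(280,332,547): 280+332 > 547 → valid
(368,415,799): 368+415 ≤ 799 → not valid
(32,101,206): 32+101 ≤ 206 → not valid
(255,317,372): 255+317 > 372 → valid
(28,46,191): 28+46 ≤ 191 → not valid
(206,429,615): 206+429 > 615 → valid
3 of the 6 triples form a triangle.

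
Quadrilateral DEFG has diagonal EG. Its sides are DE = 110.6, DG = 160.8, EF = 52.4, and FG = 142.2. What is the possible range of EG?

From triangle DEG: |110.6 − 160.8| < EG < 110.6 + 160.8, i.e. 50.2 < EG < 271.4.
From triangle FEG: 89.8 < EG < 194.6.
Both must hold, so EG lies in the intersection.

89.8 < EG < 194.6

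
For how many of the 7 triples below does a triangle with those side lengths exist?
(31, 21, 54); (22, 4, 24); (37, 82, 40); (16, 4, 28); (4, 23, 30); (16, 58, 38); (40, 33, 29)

(21,31,54): 21+31 ≤ 54 → not valid
(4,22,24): 4+22 > 24 → valid
(37,40,82): 37+40 ≤ 82 → not valid
(4,16,28): 4+16 ≤ 28 → not valid
(4,23,30): 4+23 ≤ 30 → not valid
(16,38,58): 16+38 ≤ 58 → not valid
(29,33,40): 29+33 > 40 → valid
2 of the 7 triples form a triangle.

2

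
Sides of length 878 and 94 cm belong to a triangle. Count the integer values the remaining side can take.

The third side lies in the open interval (784, 972).
Integers from 785 to 971 inclusive: 971 − 785 + 1 = 187.

187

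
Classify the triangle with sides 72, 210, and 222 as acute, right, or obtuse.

right

Compare the square of the longest side to the sum of squares of the other two: 72² + 210² = 49284 = 222².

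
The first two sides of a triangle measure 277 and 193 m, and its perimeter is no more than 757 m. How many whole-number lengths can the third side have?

203

Triangle inequality: 84 < x < 470. Perimeter ≤ 757 gives x ≤ 757 − 277 − 193 = 287.
So 84 < x ≤ 287; integers 85 through 287: 203 values.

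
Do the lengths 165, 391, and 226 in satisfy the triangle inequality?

The two shorter sides sum to 391, exactly equal to the longest side 391.
That gives only a degenerate (flat) triangle — the inequality must be strict.

No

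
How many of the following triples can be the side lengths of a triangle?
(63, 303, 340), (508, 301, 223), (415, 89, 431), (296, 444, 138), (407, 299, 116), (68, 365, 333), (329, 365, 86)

6

(63,303,340): 63+303 > 340 → valid
(223,301,508): 223+301 > 508 → valid
(89,415,431): 89+415 > 431 → valid
(138,296,444): 138+296 ≤ 444 → not valid
(116,299,407): 116+299 > 407 → valid
(68,333,365): 68+333 > 365 → valid
(86,329,365): 86+329 > 365 → valid
6 of the 7 triples form a triangle.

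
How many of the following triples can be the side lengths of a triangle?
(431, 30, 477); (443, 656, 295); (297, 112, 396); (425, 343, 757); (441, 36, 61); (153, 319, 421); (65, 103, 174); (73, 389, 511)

(30,431,477): 30+431 ≤ 477 → not valid
(295,443,656): 295+443 > 656 → valid
(112,297,396): 112+297 > 396 → valid
(343,425,757): 343+425 > 757 → valid
(36,61,441): 36+61 ≤ 441 → not valid
(153,319,421): 153+319 > 421 → valid
(65,103,174): 65+103 ≤ 174 → not valid
(73,389,511): 73+389 ≤ 511 → not valid
4 of the 8 triples form a triangle.

4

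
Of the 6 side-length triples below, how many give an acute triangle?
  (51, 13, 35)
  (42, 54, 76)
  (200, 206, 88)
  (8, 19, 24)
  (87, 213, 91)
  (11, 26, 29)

1

(51,13,35): 13+35 ≤ 51, not a triangle
(42,54,76): 42²+54² = 4680 < 5776 = 76² → obtuse
(200,206,88): 88²+200² = 47744 > 42436 = 206² → acute
(8,19,24): 8²+19² = 425 < 576 = 24² → obtuse
(87,213,91): 87+91 ≤ 213, not a triangle
(11,26,29): 11²+26² = 797 < 841 = 29² → obtuse
1 of the 6 is acute.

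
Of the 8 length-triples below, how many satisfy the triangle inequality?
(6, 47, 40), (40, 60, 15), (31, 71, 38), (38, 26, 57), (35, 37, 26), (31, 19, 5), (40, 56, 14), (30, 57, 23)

(6,40,47): 6+40 ≤ 47 → not valid
(15,40,60): 15+40 ≤ 60 → not valid
(31,38,71): 31+38 ≤ 71 → not valid
(26,38,57): 26+38 > 57 → valid
(26,35,37): 26+35 > 37 → valid
(5,19,31): 5+19 ≤ 31 → not valid
(14,40,56): 14+40 ≤ 56 → not valid
(23,30,57): 23+30 ≤ 57 → not valid
2 of the 8 triples form a triangle.

2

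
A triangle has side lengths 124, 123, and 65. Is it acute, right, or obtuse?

acute

Compare the square of the longest side to the sum of squares of the other two: 65² + 123² = 19354 > 15376 = 124².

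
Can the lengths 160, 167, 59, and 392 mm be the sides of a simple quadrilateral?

For a quadrilateral, each side must be shorter than the sum of the others.
Here the longest side is 392, but the remaining 3 sides sum to only 386.

No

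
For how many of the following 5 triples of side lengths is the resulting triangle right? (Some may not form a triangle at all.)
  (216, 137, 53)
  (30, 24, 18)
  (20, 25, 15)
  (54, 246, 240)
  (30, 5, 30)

(216,137,53): 53+137 ≤ 216, not a triangle
(30,24,18): 18²+24² = 900 = 30² → right
(20,25,15): 15²+20² = 625 = 25² → right
(54,246,240): 54²+240² = 60516 = 246² → right
(30,5,30): 5²+30² = 925 > 900 = 30² → acute
3 of the 5 are right.

3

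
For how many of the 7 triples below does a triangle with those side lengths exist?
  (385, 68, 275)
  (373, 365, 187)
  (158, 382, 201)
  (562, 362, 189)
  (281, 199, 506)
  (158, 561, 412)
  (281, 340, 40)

(68,275,385): 68+275 ≤ 385 → not valid
(187,365,373): 187+365 > 373 → valid
(158,201,382): 158+201 ≤ 382 → not valid
(189,362,562): 189+362 ≤ 562 → not valid
(199,281,506): 199+281 ≤ 506 → not valid
(158,412,561): 158+412 > 561 → valid
(40,281,340): 40+281 ≤ 340 → not valid
2 of the 7 triples form a triangle.

2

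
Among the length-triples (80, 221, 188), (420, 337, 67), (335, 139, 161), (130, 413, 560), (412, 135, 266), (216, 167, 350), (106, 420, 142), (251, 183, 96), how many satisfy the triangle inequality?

3

(80,188,221): 80+188 > 221 → valid
(67,337,420): 67+337 ≤ 420 → not valid
(139,161,335): 139+161 ≤ 335 → not valid
(130,413,560): 130+413 ≤ 560 → not valid
(135,266,412): 135+266 ≤ 412 → not valid
(167,216,350): 167+216 > 350 → valid
(106,142,420): 106+142 ≤ 420 → not valid
(96,183,251): 96+183 > 251 → valid
3 of the 8 triples form a triangle.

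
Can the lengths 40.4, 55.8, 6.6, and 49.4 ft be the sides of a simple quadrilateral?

Yes

A quadrilateral exists iff every side is shorter than the sum of the others — equivalently, the longest side is less than the sum of the rest.
Longest side 55.8 < 96.4 (sum of the remaining 3), so yes.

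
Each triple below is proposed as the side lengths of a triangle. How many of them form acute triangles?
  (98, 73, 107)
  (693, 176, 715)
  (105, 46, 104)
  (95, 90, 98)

(98,73,107): 73²+98² = 14933 > 11449 = 107² → acute
(693,176,715): 176²+693² = 511225 = 715² → right
(105,46,104): 46²+104² = 12932 > 11025 = 105² → acute
(95,90,98): 90²+95² = 17125 > 9604 = 98² → acute
3 of the 4 are acute.

3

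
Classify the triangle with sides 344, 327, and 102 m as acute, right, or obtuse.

Compare the square of the longest side to the sum of squares of the other two: 102² + 327² = 117333 < 118336 = 344².

obtuse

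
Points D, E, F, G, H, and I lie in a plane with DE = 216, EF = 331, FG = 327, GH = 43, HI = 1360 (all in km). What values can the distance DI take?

The maximum is all hops collinear in one direction: 216 + 331 + 327 + 43 + 1360 = 2277.
The longest hop is 1360; the others sum to 917. Folding the others back against it leaves at least 1360 − 917 = 443.

443 ≤ DI ≤ 2277 km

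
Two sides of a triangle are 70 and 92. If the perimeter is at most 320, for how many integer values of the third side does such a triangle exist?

136

Triangle inequality: 22 < x < 162. Perimeter ≤ 320 gives x ≤ 320 − 70 − 92 = 158.
So 22 < x ≤ 158; integers 23 through 158: 136 values.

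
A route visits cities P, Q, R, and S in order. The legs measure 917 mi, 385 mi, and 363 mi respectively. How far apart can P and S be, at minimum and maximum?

The maximum is all hops collinear in one direction: 917 + 385 + 363 = 1665.
The longest hop is 917; the others sum to 748. Folding the others back against it leaves at least 917 − 748 = 169.

169 ≤ PS ≤ 1665 mi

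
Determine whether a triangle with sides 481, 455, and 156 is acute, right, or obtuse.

right

Compare the square of the longest side to the sum of squares of the other two: 156² + 455² = 231361 = 481².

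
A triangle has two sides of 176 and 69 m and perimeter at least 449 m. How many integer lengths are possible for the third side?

41

Triangle inequality: 107 < x < 245. Perimeter ≥ 449 gives x ≥ 449 − 176 − 69 = 204.
So 204 ≤ x < 245; integers 204 through 244: 41 values.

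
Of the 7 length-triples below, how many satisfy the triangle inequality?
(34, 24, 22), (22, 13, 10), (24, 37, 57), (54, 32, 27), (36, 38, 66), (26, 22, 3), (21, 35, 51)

(22,24,34): 22+24 > 34 → valid
(10,13,22): 10+13 > 22 → valid
(24,37,57): 24+37 > 57 → valid
(27,32,54): 27+32 > 54 → valid
(36,38,66): 36+38 > 66 → valid
(3,22,26): 3+22 ≤ 26 → not valid
(21,35,51): 21+35 > 51 → valid
6 of the 7 triples form a triangle.

6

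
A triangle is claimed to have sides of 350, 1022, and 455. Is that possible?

The longest side is 1022, but the other two sum to only 805.
805 < 1022, so the triangle inequality fails.

No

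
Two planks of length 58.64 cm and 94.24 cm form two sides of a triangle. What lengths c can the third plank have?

35.60 < c < 152.88

By the triangle inequality, c must be less than 58.64 + 94.24 = 152.88 and greater than |58.64 − 94.24| = 35.60.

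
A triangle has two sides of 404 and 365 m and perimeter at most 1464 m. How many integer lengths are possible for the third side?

Triangle inequality: 39 < x < 769. Perimeter ≤ 1464 gives x ≤ 1464 − 404 − 365 = 695.
So 39 < x ≤ 695; integers 40 through 695: 656 values.

656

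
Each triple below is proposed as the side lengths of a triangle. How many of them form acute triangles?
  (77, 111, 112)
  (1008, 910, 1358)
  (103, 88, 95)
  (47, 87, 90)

(77,111,112): 77²+111² = 18250 > 12544 = 112² → acute
(1008,910,1358): 910²+1008² = 1844164 = 1358² → right
(103,88,95): 88²+95² = 16769 > 10609 = 103² → acute
(47,87,90): 47²+87² = 9778 > 8100 = 90² → acute
3 of the 4 are acute.

3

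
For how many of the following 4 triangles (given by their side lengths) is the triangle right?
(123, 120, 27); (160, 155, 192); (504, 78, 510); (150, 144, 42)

(123,120,27): 27²+120² = 15129 = 123² → right
(160,155,192): 155²+160² = 49625 > 36864 = 192² → acute
(504,78,510): 78²+504² = 260100 = 510² → right
(150,144,42): 42²+144² = 22500 = 150² → right
3 of the 4 are right.

3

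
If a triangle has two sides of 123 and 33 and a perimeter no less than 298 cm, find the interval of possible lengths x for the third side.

142 ≤ x < 156

Triangle inequality alone gives 90 < x < 156.
The perimeter condition gives x ≥ 298 − 123 − 33 = 142.
Intersecting the two: 142 ≤ x < 156.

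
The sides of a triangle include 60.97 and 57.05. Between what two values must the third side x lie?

3.92 < x < 118.02

By the triangle inequality, x must be less than 60.97 + 57.05 = 118.02 and greater than |60.97 − 57.05| = 3.92.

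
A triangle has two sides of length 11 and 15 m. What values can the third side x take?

4 < x < 26 (m)

By the triangle inequality, x must be less than 11 + 15 = 26 and greater than |11 − 15| = 4.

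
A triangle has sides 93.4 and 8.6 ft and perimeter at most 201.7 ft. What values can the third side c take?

84.8 < c ≤ 99.7

Triangle inequality alone gives 84.8 < c < 102.0.
The perimeter condition gives c ≤ 201.7 − 93.4 − 8.6 = 99.7.
Intersecting the two: 84.8 < c ≤ 99.7.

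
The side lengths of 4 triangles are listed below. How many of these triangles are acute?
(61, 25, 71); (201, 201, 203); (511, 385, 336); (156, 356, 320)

(61,25,71): 25²+61² = 4346 < 5041 = 71² → obtuse
(201,201,203): 201²+201² = 80802 > 41209 = 203² → acute
(511,385,336): 336²+385² = 261121 = 511² → right
(156,356,320): 156²+320² = 126736 = 356² → right
1 of the 4 is acute.

1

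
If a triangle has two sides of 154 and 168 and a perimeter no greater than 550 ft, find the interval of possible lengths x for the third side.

14 < x ≤ 228

Triangle inequality alone gives 14 < x < 322.
The perimeter condition gives x ≤ 550 − 154 − 168 = 228.
Intersecting the two: 14 < x ≤ 228.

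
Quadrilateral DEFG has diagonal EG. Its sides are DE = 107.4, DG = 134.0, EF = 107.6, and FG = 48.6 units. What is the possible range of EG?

59.0 < EG < 156.2

From triangle DEG: |107.4 − 134.0| < EG < 107.4 + 134.0, i.e. 26.6 < EG < 241.4.
From triangle FEG: 59.0 < EG < 156.2.
Both must hold, so EG lies in the intersection.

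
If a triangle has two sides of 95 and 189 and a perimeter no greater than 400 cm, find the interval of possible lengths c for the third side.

Triangle inequality alone gives 94 < c < 284.
The perimeter condition gives c ≤ 400 − 95 − 189 = 116.
Intersecting the two: 94 < c ≤ 116.

94 < c ≤ 116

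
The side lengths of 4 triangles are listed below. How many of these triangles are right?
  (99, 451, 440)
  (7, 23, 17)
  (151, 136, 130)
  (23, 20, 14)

(99,451,440): 99²+440² = 203401 = 451² → right
(7,23,17): 7²+17² = 338 < 529 = 23² → obtuse
(151,136,130): 130²+136² = 35396 > 22801 = 151² → acute
(23,20,14): 14²+20² = 596 > 529 = 23² → acute
1 of the 4 is right.

1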